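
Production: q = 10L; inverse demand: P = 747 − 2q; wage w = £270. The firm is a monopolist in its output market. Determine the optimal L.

L* = 18

Marginal revenue from the inverse demand is MR = 747 − 4q.
The marginal product is MP_L = 10.
A monopolist hires until marginal revenue product equals the wage: MR·MP_L = w.
(747 − 40L)·10 = 270, so L = 18.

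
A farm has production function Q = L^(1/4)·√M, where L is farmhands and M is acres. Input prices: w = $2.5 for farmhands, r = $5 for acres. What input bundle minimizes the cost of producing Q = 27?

L* = 81, M* = 81

Cost minimization requires the marginal rate of technical substitution to equal the input-price ratio: MP_L/MP_M = w/r.
Here MP_L/MP_M = (1/4)·(M/L)/(1/2) = 0.5·(M/L). Setting this equal to 2.5/5 = 0.5 gives M = L.
Substituting into Q = 27: L^(1/4)·(L)^(1/2) = 27.
Solving, L = 81 and M = 81.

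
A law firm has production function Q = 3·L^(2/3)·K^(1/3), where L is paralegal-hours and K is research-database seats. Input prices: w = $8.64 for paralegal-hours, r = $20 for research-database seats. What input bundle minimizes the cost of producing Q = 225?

L* = 125, K* = 27

Cost minimization requires the marginal rate of technical substitution to equal the input-price ratio: MP_L/MP_K = w/r.
Here MP_L/MP_K = (2/3)·(K/L)/(1/3) = 2·(K/L). Setting this equal to 8.64/20 = 0.432 gives K = 0.216L.
Substituting into Q = 225: 3·L^(2/3)·(0.216L)^(1/3) = 225.
Solving, L = 125 and K = 27.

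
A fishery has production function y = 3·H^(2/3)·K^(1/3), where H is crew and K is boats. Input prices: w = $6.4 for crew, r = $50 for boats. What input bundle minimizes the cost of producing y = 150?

H* = 125, K* = 8

Cost minimization requires the marginal rate of technical substitution to equal the input-price ratio: MP_H/MP_K = w/r.
Here MP_H/MP_K = (2/3)·(K/H)/(1/3) = 2·(K/H). Setting this equal to 6.4/50 = 0.128 gives K = 0.064H.
Substituting into y = 150: 3·H^(2/3)·(0.064H)^(1/3) = 150.
Solving, H = 125 and K = 8.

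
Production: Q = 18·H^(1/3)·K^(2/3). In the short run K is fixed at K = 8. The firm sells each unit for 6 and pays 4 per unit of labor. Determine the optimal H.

H* = 216

With K = 8, MP_H = (1/3)·18·H^(-2/3)·8^(2/3) = 24·H^(-2/3).
Profit maximization for a price taker requires P·MP_H = w: 6·24·H^(-2/3) = 4.
So H^(-2/3) = 1/36, which gives H = 216.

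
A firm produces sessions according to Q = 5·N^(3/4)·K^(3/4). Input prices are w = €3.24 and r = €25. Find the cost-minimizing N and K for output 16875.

Cost minimization requires the marginal rate of technical substitution to equal the input-price ratio: MP_N/MP_K = w/r.
Here MP_N/MP_K = (3/4)·(K/N)/(3/4) = (K/N). Setting this equal to 3.24/25 = 0.1296 gives K = 0.1296N.
Substituting into Q = 16875: 5·N^(3/4)·(0.1296N)^(3/4) = 16875.
Solving, N = 625 and K = 81.

N* = 625, K* = 81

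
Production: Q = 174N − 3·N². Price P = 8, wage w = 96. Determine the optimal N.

The marginal product of N is MP_N = 174 − 6N.
A price-taking firm hires until the value of the marginal product equals the wage: P·MP_N = w, so 8·(174 − 6N) = 96.
Then 174 − 6N = 12, giving N = 27.

N* = 27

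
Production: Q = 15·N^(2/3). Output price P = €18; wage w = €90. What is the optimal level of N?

N* = 8

MP_N = (2/3)·15·N^(-1/3) = 10·N^(-1/3).
Profit maximization for a price taker requires P·MP_N = w: 18·10·N^(-1/3) = 90.
So N^(-1/3) = 0.5, which gives N = 8.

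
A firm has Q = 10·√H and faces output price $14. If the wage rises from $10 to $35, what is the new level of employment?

From P·MP_H = w with MP_H = 5·H^(-1/2), the labor demand is H(w) = (70/w)^(2).
At w = 10: H = 49. At w = 35: H = 4.

H* = 4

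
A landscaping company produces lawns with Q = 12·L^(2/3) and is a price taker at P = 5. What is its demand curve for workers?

MP_L = (2/3)·12·L^(-1/3) = 8·L^(-1/3).
Setting P·MP_L = w: 40·L^(-1/3) = w.
Solving for L: L^(-1/3) = w/40, so L = (40/w)^(3).

L(w) = 64000/w³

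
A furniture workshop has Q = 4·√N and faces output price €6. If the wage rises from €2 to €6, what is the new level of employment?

From P·MP_N = w with MP_N = 2·N^(-1/2), the labor demand is N(w) = (12/w)^(2).
At w = 2: N = 36. At w = 6: N = 4.

N* = 4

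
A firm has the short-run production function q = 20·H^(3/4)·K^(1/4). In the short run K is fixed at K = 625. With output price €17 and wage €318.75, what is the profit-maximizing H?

H* = 256

With K = 625, MP_H = (3/4)·20·H^(-1/4)·625^(1/4) = 75·H^(-1/4).
Profit maximization for a price taker requires P·MP_H = w: 17·75·H^(-1/4) = 318.75.
So H^(-1/4) = 0.25, which gives H = 256.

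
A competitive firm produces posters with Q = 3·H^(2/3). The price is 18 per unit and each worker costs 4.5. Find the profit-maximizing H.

MP_H = (2/3)·3·H^(-1/3) = 2·H^(-1/3).
Profit maximization for a price taker requires P·MP_H = w: 18·2·H^(-1/3) = 4.5.
So H^(-1/3) = 0.125, which gives H = 512.

H* = 512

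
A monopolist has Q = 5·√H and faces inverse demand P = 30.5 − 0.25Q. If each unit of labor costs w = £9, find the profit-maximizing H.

H* = 25

Marginal revenue from the inverse demand is MR = 30.5 − 0.5Q.
The marginal product is MP_H = 2.5·H^(-1/2).
A monopolist hires until marginal revenue product equals the wage: MR·MP_H = w.
At H, Q = 5·√H. Substituting and solving: (30.5 − 2.5·√H)·2.5·H^(-1/2) = 9 gives H = 25.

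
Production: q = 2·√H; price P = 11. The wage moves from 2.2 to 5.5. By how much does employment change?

ΔH = -21

From P·MP_H = w with MP_H = H^(-1/2), the labor demand is H(w) = (11/w)^(2).
At w = 2.2: H = 25. At w = 5.5: H = 4.
ΔH = 4 − 25 = -21.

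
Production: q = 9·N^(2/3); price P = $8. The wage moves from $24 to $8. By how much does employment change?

From P·MP_N = w with MP_N = 6·N^(-1/3), the labor demand is N(w) = (48/w)^(3).
At w = 24: N = 8. At w = 8: N = 216.
ΔN = 216 − 8 = 208.

ΔN = 208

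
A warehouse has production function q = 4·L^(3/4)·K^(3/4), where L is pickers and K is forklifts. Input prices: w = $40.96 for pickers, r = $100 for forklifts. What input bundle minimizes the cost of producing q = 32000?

Cost minimization requires the marginal rate of technical substitution to equal the input-price ratio: MP_L/MP_K = w/r.
Here MP_L/MP_K = (3/4)·(K/L)/(3/4) = (K/L). Setting this equal to 40.96/100 = 0.4096 gives K = 0.4096L.
Substituting into q = 32000: 4·L^(3/4)·(0.4096L)^(3/4) = 32000.
Solving, L = 625 and K = 256.

L* = 625, K* = 256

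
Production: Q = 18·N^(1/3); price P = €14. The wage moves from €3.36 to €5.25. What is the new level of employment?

From P·MP_N = w with MP_N = 6·N^(-2/3), the labor demand is N(w) = (84/w)^(3/2).
At w = 3.36: N = 125. At w = 5.25: N = 64.

N* = 64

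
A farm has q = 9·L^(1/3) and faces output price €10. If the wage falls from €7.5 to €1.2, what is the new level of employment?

From P·MP_L = w with MP_L = 3·L^(-2/3), the labor demand is L(w) = (30/w)^(3/2).
At w = 7.5: L = 8. At w = 1.2: L = 125.

L* = 125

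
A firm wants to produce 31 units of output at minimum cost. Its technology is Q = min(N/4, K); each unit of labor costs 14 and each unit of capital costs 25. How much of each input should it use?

N* = 124, K* = 31

With a fixed-proportions technology, the cost-minimizing bundle uses no slack in either input: N/4 = K = Q.
So N = 4·31 = 124 and K = 31.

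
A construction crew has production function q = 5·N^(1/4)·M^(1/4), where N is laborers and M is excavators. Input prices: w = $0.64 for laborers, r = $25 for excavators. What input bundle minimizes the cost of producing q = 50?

N* = 625, M* = 16

Cost minimization requires the marginal rate of technical substitution to equal the input-price ratio: MP_N/MP_M = w/r.
Here MP_N/MP_M = (1/4)·(M/N)/(1/4) = (M/N). Setting this equal to 0.64/25 = 0.0256 gives M = 0.0256N.
Substituting into q = 50: 5·N^(1/4)·(0.0256N)^(1/4) = 50.
Solving, N = 625 and M = 16.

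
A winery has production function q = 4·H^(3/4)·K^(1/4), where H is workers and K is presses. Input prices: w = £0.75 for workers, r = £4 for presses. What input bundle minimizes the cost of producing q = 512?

H* = 256, K* = 16

Cost minimization requires the marginal rate of technical substitution to equal the input-price ratio: MP_H/MP_K = w/r.
Here MP_H/MP_K = (3/4)·(K/H)/(1/4) = 3·(K/H). Setting this equal to 0.75/4 = 0.1875 gives K = 0.0625H.
Substituting into q = 512: 4·H^(3/4)·(0.0625H)^(1/4) = 512.
Solving, H = 256 and K = 16.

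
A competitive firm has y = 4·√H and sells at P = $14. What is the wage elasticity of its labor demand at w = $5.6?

MP_H = (1/2)·4·H^(-1/2), so P·MP_H = w gives 28·H^(-1/2) = w.
Solving, H(w) = (28/w)^(2). This is a constant-elasticity form: H ∝ w^(−2), so ε = −2.

ε = -2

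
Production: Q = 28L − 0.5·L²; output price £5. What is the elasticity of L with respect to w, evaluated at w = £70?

From P·MP_L = w with MP_L = 28 − L, labor demand is L(w) = 28 − w/5.
dL/dw = −1/(5) = -0.2.
At w = 70, L = 14, so ε = (dL/dw)·(w/L) = (-0.2)·(70/14) = -1.

ε = -1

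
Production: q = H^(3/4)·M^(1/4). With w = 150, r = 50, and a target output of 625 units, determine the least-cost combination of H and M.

Cost minimization requires the marginal rate of technical substitution to equal the input-price ratio: MP_H/MP_M = w/r.
Here MP_H/MP_M = (3/4)·(M/H)/(1/4) = 3·(M/H). Setting this equal to 150/50 = 3 gives M = H.
Substituting into q = 625: H^(3/4)·(H)^(1/4) = 625.
Solving, H = 625 and M = 625.

H* = 625, M* = 625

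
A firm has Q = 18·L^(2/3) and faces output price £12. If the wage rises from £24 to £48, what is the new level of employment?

From P·MP_L = w with MP_L = 12·L^(-1/3), the labor demand is L(w) = (144/w)^(3).
At w = 24: L = 216. At w = 48: L = 27.

L* = 27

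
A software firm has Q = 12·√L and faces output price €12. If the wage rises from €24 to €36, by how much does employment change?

From P·MP_L = w with MP_L = 6·L^(-1/2), the labor demand is L(w) = (72/w)^(2).
At w = 24: L = 9. At w = 36: L = 4.
ΔL = 4 − 9 = -5.

ΔL = -5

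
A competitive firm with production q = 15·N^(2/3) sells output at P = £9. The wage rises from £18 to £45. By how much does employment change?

ΔN = -117

From P·MP_N = w with MP_N = 10·N^(-1/3), the labor demand is N(w) = (90/w)^(3).
At w = 18: N = 125. At w = 45: N = 8.
ΔN = 8 − 125 = -117.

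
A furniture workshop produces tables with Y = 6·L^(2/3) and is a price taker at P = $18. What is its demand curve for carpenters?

L(w) = 373248/w³

MP_L = (2/3)·6·L^(-1/3) = 4·L^(-1/3).
Setting P·MP_L = w: 72·L^(-1/3) = w.
Solving for L: L^(-1/3) = w/72, so L = (72/w)^(3).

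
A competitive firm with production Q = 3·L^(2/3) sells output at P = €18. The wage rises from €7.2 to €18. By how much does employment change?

ΔL = -117

From P·MP_L = w with MP_L = 2·L^(-1/3), the labor demand is L(w) = (36/w)^(3).
At w = 7.2: L = 125. At w = 18: L = 8.
ΔL = 8 − 125 = -117.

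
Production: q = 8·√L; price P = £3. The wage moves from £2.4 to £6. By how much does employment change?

ΔL = -21

From P·MP_L = w with MP_L = 4·L^(-1/2), the labor demand is L(w) = (12/w)^(2).
At w = 2.4: L = 25. At w = 6: L = 4.
ΔL = 4 − 25 = -21.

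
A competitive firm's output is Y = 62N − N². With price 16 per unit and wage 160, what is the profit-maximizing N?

The marginal product of N is MP_N = 62 − 2N.
A price-taking firm hires until the value of the marginal product equals the wage: P·MP_N = w, so 16·(62 − 2N) = 160.
Then 62 − 2N = 10, giving N = 26.

N* = 26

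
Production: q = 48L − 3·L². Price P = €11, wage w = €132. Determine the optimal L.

The marginal product of L is MP_L = 48 − 6L.
A price-taking firm hires until the value of the marginal product equals the wage: P·MP_L = w, so 11·(48 − 6L) = 132.
Then 48 − 6L = 12, giving L = 6.

L* = 6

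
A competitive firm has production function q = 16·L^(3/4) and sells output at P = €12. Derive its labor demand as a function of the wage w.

L(w) = (144/w)^(4)

MP_L = (3/4)·16·L^(-1/4) = 12·L^(-1/4).
Setting P·MP_L = w: 144·L^(-1/4) = w.
Solving for L: L^(-1/4) = w/144, so L = (144/w)^(4).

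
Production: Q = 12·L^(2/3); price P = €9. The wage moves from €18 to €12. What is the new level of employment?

From P·MP_L = w with MP_L = 8·L^(-1/3), the labor demand is L(w) = (72/w)^(3).
At w = 18: L = 64. At w = 12: L = 216.

L* = 216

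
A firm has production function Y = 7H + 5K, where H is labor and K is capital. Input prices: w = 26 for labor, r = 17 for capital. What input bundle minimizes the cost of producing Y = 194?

The inputs are perfect substitutes, so the firm uses whichever has the lower cost per unit of output.
Cost per unit of output via H is w/7 = 26/7; via K it is r/5 = 3.4. K is cheaper.
Producing Y = 194 with K alone: H = 0, K = 38.8.

H* = 0, K* = 38.8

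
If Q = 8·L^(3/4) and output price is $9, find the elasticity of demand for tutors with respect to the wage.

ε = -4

MP_L = (3/4)·8·L^(-1/4), so P·MP_L = w gives 54·L^(-1/4) = w.
Solving, L(w) = (54/w)^(4). This is a constant-elasticity form: L ∝ w^(−4), so ε = −4.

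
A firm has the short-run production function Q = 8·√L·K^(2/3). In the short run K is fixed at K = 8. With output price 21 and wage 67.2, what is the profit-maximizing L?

With K = 8, MP_L = (1/2)·8·L^(-1/2)·8^(2/3) = 16·L^(-1/2).
Profit maximization for a price taker requires P·MP_L = w: 21·16·L^(-1/2) = 67.2.
So L^(-1/2) = 0.2, which gives L = 25.

L* = 25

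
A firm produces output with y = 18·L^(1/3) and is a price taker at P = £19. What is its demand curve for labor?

L(w) = (114/w)^(3/2)

MP_L = (1/3)·18·L^(-2/3) = 6·L^(-2/3).
Setting P·MP_L = w: 114·L^(-2/3) = w.
Solving for L: L^(-2/3) = w/114, so L = (114/w)^(3/2).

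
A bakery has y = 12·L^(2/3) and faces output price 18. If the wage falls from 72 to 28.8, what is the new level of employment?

L* = 125

From P·MP_L = w with MP_L = 8·L^(-1/3), the labor demand is L(w) = (144/w)^(3).
At w = 72: L = 8. At w = 28.8: L = 125.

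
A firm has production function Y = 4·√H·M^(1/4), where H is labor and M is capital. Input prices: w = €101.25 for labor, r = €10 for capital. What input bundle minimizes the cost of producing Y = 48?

Cost minimization requires the marginal rate of technical substitution to equal the input-price ratio: MP_H/MP_M = w/r.
Here MP_H/MP_M = (1/2)·(M/H)/(1/4) = 2·(M/H). Setting this equal to 101.25/10 = 10.125 gives M = 5.0625H.
Substituting into Y = 48: 4·H^(1/2)·(5.0625H)^(1/4) = 48.
Solving, H = 16 and M = 81.

H* = 16, M* = 81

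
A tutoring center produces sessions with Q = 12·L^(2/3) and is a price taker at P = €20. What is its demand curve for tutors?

MP_L = (2/3)·12·L^(-1/3) = 8·L^(-1/3).
Setting P·MP_L = w: 160·L^(-1/3) = w.
Solving for L: L^(-1/3) = w/160, so L = (160/w)^(3).

L(w) = 4096000/w³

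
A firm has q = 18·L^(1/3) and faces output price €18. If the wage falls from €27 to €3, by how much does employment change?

ΔL = 208

From P·MP_L = w with MP_L = 6·L^(-2/3), the labor demand is L(w) = (108/w)^(3/2).
At w = 27: L = 8. At w = 3: L = 216.
ΔL = 216 − 8 = 208.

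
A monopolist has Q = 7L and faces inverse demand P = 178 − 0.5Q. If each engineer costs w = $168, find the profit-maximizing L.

Marginal revenue from the inverse demand is MR = 178 − Q.
The marginal product is MP_L = 7.
A monopolist hires until marginal revenue product equals the wage: MR·MP_L = w.
(178 − 7L)·7 = 168, so L = 22.

L* = 22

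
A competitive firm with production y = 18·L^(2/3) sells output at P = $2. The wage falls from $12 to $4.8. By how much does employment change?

ΔL = 117

From P·MP_L = w with MP_L = 12·L^(-1/3), the labor demand is L(w) = (24/w)^(3).
At w = 12: L = 8. At w = 4.8: L = 125.
ΔL = 125 − 8 = 117.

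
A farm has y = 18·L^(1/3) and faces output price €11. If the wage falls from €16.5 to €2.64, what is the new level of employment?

From P·MP_L = w with MP_L = 6·L^(-2/3), the labor demand is L(w) = (66/w)^(3/2).
At w = 16.5: L = 8. At w = 2.64: L = 125.

L* = 125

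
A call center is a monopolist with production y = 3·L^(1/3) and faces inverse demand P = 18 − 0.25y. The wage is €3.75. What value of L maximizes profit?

Marginal revenue from the inverse demand is MR = 18 − 0.5y.
The marginal product is MP_L = L^(-2/3).
A monopolist hires until marginal revenue product equals the wage: MR·MP_L = w.
At L, y = 3·L^(1/3). Substituting and solving: (18 − 1.5·L^(1/3))·L^(-2/3) = 3.75 gives L = 8.

L* = 8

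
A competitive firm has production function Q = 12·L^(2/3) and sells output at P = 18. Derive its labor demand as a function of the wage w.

MP_L = (2/3)·12·L^(-1/3) = 8·L^(-1/3).
Setting P·MP_L = w: 144·L^(-1/3) = w.
Solving for L: L^(-1/3) = w/144, so L = (144/w)^(3).

L(w) = 2985984/w³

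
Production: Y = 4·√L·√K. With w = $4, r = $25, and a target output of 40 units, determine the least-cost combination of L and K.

L* = 25, K* = 4

Cost minimization requires the marginal rate of technical substitution to equal the input-price ratio: MP_L/MP_K = w/r.
Here MP_L/MP_K = (1/2)·(K/L)/(1/2) = (K/L). Setting this equal to 4/25 = 0.16 gives K = 0.16L.
Substituting into Y = 40: 4·L^(1/2)·(0.16L)^(1/2) = 40.
Solving, L = 25 and K = 4.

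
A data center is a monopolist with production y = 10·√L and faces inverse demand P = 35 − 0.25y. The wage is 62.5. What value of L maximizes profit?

L* = 4

Marginal revenue from the inverse demand is MR = 35 − 0.5y.
The marginal product is MP_L = 5·L^(-1/2).
A monopolist hires until marginal revenue product equals the wage: MR·MP_L = w.
At L, y = 10·√L. Substituting and solving: (35 − 5·√L)·5·L^(-1/2) = 62.5 gives L = 4.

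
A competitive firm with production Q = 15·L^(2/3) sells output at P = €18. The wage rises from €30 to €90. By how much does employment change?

ΔL = -208

From P·MP_L = w with MP_L = 10·L^(-1/3), the labor demand is L(w) = (180/w)^(3).
At w = 30: L = 216. At w = 90: L = 8.
ΔL = 8 − 216 = -208.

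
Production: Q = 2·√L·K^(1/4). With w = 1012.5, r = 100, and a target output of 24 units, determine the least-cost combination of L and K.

L* = 16, K* = 81

Cost minimization requires the marginal rate of technical substitution to equal the input-price ratio: MP_L/MP_K = w/r.
Here MP_L/MP_K = (1/2)·(K/L)/(1/4) = 2·(K/L). Setting this equal to 1012.5/100 = 10.125 gives K = 5.0625L.
Substituting into Q = 24: 2·L^(1/2)·(5.0625L)^(1/4) = 24.
Solving, L = 16 and K = 81.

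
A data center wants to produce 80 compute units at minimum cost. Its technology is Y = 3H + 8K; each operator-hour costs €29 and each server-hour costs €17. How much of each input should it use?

The inputs are perfect substitutes, so the firm uses whichever has the lower cost per unit of output.
Cost per unit of output via H is w/3 = 29/3; via K it is r/8 = 2.125. K is cheaper.
Producing Y = 80 with K alone: H = 0, K = 10.

H* = 0, K* = 10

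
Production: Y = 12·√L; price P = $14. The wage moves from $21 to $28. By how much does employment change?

From P·MP_L = w with MP_L = 6·L^(-1/2), the labor demand is L(w) = (84/w)^(2).
At w = 21: L = 16. At w = 28: L = 9.
ΔL = 9 − 16 = -7.

ΔL = -7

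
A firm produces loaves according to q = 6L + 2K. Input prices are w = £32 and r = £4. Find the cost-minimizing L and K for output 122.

L* = 0, K* = 61

The inputs are perfect substitutes, so the firm uses whichever has the lower cost per unit of output.
Cost per unit of output via L is w/6 = 16/3; via K it is r/2 = 2. K is cheaper.
Producing q = 122 with K alone: L = 0, K = 61.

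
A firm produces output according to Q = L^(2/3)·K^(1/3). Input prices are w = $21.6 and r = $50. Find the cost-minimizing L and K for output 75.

L* = 125, K* = 27

Cost minimization requires the marginal rate of technical substitution to equal the input-price ratio: MP_L/MP_K = w/r.
Here MP_L/MP_K = (2/3)·(K/L)/(1/3) = 2·(K/L). Setting this equal to 21.6/50 = 0.432 gives K = 0.216L.
Substituting into Q = 75: L^(2/3)·(0.216L)^(1/3) = 75.
Solving, L = 125 and K = 27.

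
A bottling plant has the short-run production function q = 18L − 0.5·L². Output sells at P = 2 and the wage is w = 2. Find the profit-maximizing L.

The marginal product of L is MP_L = 18 − L.
A price-taking firm hires until the value of the marginal product equals the wage: P·MP_L = w, so 2·(18 − L) = 2.
Then 18 − L = 1, giving L = 17.

L* = 17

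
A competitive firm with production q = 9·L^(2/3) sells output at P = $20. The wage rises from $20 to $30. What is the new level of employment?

L* = 64

From P·MP_L = w with MP_L = 6·L^(-1/3), the labor demand is L(w) = (120/w)^(3).
At w = 20: L = 216. At w = 30: L = 64.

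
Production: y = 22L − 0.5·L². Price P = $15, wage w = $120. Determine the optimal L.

The marginal product of L is MP_L = 22 − L.
A price-taking firm hires until the value of the marginal product equals the wage: P·MP_L = w, so 15·(22 − L) = 120.
Then 22 − L = 8, giving L = 14.

L* = 14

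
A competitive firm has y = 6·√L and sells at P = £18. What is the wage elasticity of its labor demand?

MP_L = (1/2)·6·L^(-1/2), so P·MP_L = w gives 54·L^(-1/2) = w.
Solving, L(w) = (54/w)^(2). This is a constant-elasticity form: L ∝ w^(−2), so ε = −2.

ε = -2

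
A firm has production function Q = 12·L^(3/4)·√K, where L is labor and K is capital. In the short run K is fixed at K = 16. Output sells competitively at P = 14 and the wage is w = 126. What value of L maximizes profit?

With K = 16, MP_L = (3/4)·12·L^(-1/4)·16^(1/2) = 36·L^(-1/4).
Profit maximization for a price taker requires P·MP_L = w: 14·36·L^(-1/4) = 126.
So L^(-1/4) = 0.25, which gives L = 256.

L* = 256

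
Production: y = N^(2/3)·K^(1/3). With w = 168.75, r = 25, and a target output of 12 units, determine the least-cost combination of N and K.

Cost minimization requires the marginal rate of technical substitution to equal the input-price ratio: MP_N/MP_K = w/r.
Here MP_N/MP_K = (2/3)·(K/N)/(1/3) = 2·(K/N). Setting this equal to 168.75/25 = 6.75 gives K = 3.375N.
Substituting into y = 12: N^(2/3)·(3.375N)^(1/3) = 12.
Solving, N = 8 and K = 27.

N* = 8, K* = 27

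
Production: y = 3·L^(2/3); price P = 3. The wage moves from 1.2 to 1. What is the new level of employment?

From P·MP_L = w with MP_L = 2·L^(-1/3), the labor demand is L(w) = (6/w)^(3).
At w = 1.2: L = 125. At w = 1: L = 216.

L* = 216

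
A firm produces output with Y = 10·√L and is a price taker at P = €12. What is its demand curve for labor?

L(w) = 3600/w²

MP_L = (1/2)·10·L^(-1/2) = 5·L^(-1/2).
Setting P·MP_L = w: 60·L^(-1/2) = w.
Solving for L: L^(-1/2) = w/60, so L = (60/w)^(2).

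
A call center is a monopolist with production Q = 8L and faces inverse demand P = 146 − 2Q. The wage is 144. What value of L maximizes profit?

Marginal revenue from the inverse demand is MR = 146 − 4Q.
The marginal product is MP_L = 8.
A monopolist hires until marginal revenue product equals the wage: MR·MP_L = w.
(146 − 32L)·8 = 144, so L = 4.

L* = 4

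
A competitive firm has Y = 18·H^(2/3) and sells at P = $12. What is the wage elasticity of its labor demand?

MP_H = (2/3)·18·H^(-1/3), so P·MP_H = w gives 144·H^(-1/3) = w.
Solving, H(w) = (144/w)^(3). This is a constant-elasticity form: H ∝ w^(−3), so ε = −3.

ε = -3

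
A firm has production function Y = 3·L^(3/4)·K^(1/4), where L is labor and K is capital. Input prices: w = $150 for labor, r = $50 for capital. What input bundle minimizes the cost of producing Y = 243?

L* = 81, K* = 81

Cost minimization requires the marginal rate of technical substitution to equal the input-price ratio: MP_L/MP_K = w/r.
Here MP_L/MP_K = (3/4)·(K/L)/(1/4) = 3·(K/L). Setting this equal to 150/50 = 3 gives K = L.
Substituting into Y = 243: 3·L^(3/4)·(L)^(1/4) = 243.
Solving, L = 81 and K = 81.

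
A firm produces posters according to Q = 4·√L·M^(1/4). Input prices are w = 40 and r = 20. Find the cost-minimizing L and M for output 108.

Cost minimization requires the marginal rate of technical substitution to equal the input-price ratio: MP_L/MP_M = w/r.
Here MP_L/MP_M = (1/2)·(M/L)/(1/4) = 2·(M/L). Setting this equal to 40/20 = 2 gives M = L.
Substituting into Q = 108: 4·L^(1/2)·(L)^(1/4) = 108.
Solving, L = 81 and M = 81.

L* = 81, M* = 81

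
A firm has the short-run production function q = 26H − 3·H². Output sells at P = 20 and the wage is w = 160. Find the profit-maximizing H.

The marginal product of H is MP_H = 26 − 6H.
A price-taking firm hires until the value of the marginal product equals the wage: P·MP_H = w, so 20·(26 − 6H) = 160.
Then 26 − 6H = 8, giving H = 3.

H* = 3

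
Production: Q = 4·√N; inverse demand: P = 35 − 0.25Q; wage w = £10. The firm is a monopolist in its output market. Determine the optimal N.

Marginal revenue from the inverse demand is MR = 35 − 0.5Q.
The marginal product is MP_N = 2·N^(-1/2).
A monopolist hires until marginal revenue product equals the wage: MR·MP_N = w.
At N, Q = 4·√N. Substituting and solving: (35 − 2·√N)·2·N^(-1/2) = 10 gives N = 25.

N* = 25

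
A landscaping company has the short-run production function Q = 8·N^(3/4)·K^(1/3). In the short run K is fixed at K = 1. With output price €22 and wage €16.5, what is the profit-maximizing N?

N* = 4096

With K = 1, MP_N = (3/4)·8·N^(-1/4)·1^(1/3) = 6·N^(-1/4).
Profit maximization for a price taker requires P·MP_N = w: 22·6·N^(-1/4) = 16.5.
So N^(-1/4) = 0.125, which gives N = 4096.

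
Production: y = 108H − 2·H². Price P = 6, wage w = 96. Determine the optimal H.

The marginal product of H is MP_H = 108 − 4H.
A price-taking firm hires until the value of the marginal product equals the wage: P·MP_H = w, so 6·(108 − 4H) = 96.
Then 108 − 4H = 16, giving H = 23.

H* = 23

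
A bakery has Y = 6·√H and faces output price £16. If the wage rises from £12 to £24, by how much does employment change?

From P·MP_H = w with MP_H = 3·H^(-1/2), the labor demand is H(w) = (48/w)^(2).
At w = 12: H = 16. At w = 24: H = 4.
ΔH = 4 − 16 = -12.

ΔH = -12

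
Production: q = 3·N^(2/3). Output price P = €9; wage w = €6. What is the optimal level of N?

N* = 27

MP_N = (2/3)·3·N^(-1/3) = 2·N^(-1/3).
Profit maximization for a price taker requires P·MP_N = w: 9·2·N^(-1/3) = 6.
So N^(-1/3) = 1/3, which gives N = 27.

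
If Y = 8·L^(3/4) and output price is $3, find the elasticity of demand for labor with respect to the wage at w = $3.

MP_L = (3/4)·8·L^(-1/4), so P·MP_L = w gives 18·L^(-1/4) = w.
Solving, L(w) = (18/w)^(4). This is a constant-elasticity form: L ∝ w^(−4), so ε = −4.

ε = -4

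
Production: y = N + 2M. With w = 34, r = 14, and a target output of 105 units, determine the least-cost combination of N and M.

The inputs are perfect substitutes, so the firm uses whichever has the lower cost per unit of output.
Cost per unit of output via N is 34; via M it is 7. M is cheaper.
Producing y = 105 with M alone: N = 0, M = 52.5.

N* = 0, M* = 52.5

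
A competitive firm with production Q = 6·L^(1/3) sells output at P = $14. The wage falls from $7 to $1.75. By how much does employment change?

ΔL = 56

From P·MP_L = w with MP_L = 2·L^(-2/3), the labor demand is L(w) = (28/w)^(3/2).
At w = 7: L = 8. At w = 1.75: L = 64.
ΔL = 64 − 8 = 56.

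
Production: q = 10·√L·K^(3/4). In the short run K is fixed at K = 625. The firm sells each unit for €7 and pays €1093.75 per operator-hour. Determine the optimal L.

L* = 16

With K = 625, MP_L = (1/2)·10·L^(-1/2)·625^(3/4) = 625·L^(-1/2).
Profit maximization for a price taker requires P·MP_L = w: 7·625·L^(-1/2) = 1093.75.
So L^(-1/2) = 0.25, which gives L = 16.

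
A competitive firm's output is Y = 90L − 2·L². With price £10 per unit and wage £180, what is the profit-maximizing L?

The marginal product of L is MP_L = 90 − 4L.
A price-taking firm hires until the value of the marginal product equals the wage: P·MP_L = w, so 10·(90 − 4L) = 180.
Then 90 − 4L = 18, giving L = 18.

L* = 18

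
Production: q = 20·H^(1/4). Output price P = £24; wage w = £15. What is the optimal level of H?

H* = 16

MP_H = (1/4)·20·H^(-3/4) = 5·H^(-3/4).
Profit maximization for a price taker requires P·MP_H = w: 24·5·H^(-3/4) = 15.
So H^(-3/4) = 0.125, which gives H = 16.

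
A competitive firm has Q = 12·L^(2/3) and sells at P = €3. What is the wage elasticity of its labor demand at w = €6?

MP_L = (2/3)·12·L^(-1/3), so P·MP_L = w gives 24·L^(-1/3) = w.
Solving, L(w) = (24/w)^(3). This is a constant-elasticity form: L ∝ w^(−3), so ε = −3.

ε = -3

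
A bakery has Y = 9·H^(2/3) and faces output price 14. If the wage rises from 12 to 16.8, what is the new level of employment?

H* = 125

From P·MP_H = w with MP_H = 6·H^(-1/3), the labor demand is H(w) = (84/w)^(3).
At w = 12: H = 343. At w = 16.8: H = 125.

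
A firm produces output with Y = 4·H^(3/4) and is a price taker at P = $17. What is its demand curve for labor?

H(w) = 6765201/w^(4)

MP_H = (3/4)·4·H^(-1/4) = 3·H^(-1/4).
Setting P·MP_H = w: 51·H^(-1/4) = w.
Solving for H: H^(-1/4) = w/51, so H = (51/w)^(4).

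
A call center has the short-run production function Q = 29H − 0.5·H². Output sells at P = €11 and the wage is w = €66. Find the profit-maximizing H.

The marginal product of H is MP_H = 29 − H.
A price-taking firm hires until the value of the marginal product equals the wage: P·MP_H = w, so 11·(29 − H) = 66.
Then 29 − H = 6, giving H = 23.

H* = 23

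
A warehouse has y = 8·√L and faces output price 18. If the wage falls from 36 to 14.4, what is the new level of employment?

From P·MP_L = w with MP_L = 4·L^(-1/2), the labor demand is L(w) = (72/w)^(2).
At w = 36: L = 4. At w = 14.4: L = 25.

L* = 25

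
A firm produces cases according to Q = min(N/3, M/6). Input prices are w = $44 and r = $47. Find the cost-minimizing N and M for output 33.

With a fixed-proportions technology, the cost-minimizing bundle uses no slack in either input: N/3 = M/6 = Q.
So N = 3·33 = 99 and M = 6·33 = 198.

N* = 99, M* = 198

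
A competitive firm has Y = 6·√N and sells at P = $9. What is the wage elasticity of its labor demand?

MP_N = (1/2)·6·N^(-1/2), so P·MP_N = w gives 27·N^(-1/2) = w.
Solving, N(w) = (27/w)^(2). This is a constant-elasticity form: N ∝ w^(−2), so ε = −2.

ε = -2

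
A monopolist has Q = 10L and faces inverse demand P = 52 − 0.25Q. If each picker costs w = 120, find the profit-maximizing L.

L* = 8

Marginal revenue from the inverse demand is MR = 52 − 0.5Q.
The marginal product is MP_L = 10.
A monopolist hires until marginal revenue product equals the wage: MR·MP_L = w.
(52 − 5L)·10 = 120, so L = 8.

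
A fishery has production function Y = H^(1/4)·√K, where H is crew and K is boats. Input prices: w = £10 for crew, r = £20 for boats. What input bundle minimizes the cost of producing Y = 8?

Cost minimization requires the marginal rate of technical substitution to equal the input-price ratio: MP_H/MP_K = w/r.
Here MP_H/MP_K = (1/4)·(K/H)/(1/2) = 0.5·(K/H). Setting this equal to 10/20 = 0.5 gives K = H.
Substituting into Y = 8: H^(1/4)·(H)^(1/2) = 8.
Solving, H = 16 and K = 16.

H* = 16, K* = 16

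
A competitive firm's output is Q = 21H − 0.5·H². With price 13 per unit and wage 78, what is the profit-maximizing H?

H* = 15

The marginal product of H is MP_H = 21 − H.
A price-taking firm hires until the value of the marginal product equals the wage: P·MP_H = w, so 13·(21 − H) = 78.
Then 21 − H = 6, giving H = 15.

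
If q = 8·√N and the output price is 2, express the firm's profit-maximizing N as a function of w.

N(w) = 64/w²

MP_N = (1/2)·8·N^(-1/2) = 4·N^(-1/2).
Setting P·MP_N = w: 8·N^(-1/2) = w.
Solving for N: N^(-1/2) = w/8, so N = (8/w)^(2).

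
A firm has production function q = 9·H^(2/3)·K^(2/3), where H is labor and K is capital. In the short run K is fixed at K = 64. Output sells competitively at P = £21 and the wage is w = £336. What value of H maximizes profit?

H* = 216

With K = 64, MP_H = (2/3)·9·H^(-1/3)·64^(2/3) = 96·H^(-1/3).
Profit maximization for a price taker requires P·MP_H = w: 21·96·H^(-1/3) = 336.
So H^(-1/3) = 1/6, which gives H = 216.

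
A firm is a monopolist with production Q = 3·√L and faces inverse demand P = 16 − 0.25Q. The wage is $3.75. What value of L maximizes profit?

Marginal revenue from the inverse demand is MR = 16 − 0.5Q.
The marginal product is MP_L = 1.5·L^(-1/2).
A monopolist hires until marginal revenue product equals the wage: MR·MP_L = w.
At L, Q = 3·√L. Substituting and solving: (16 − 1.5·√L)·1.5·L^(-1/2) = 3.75 gives L = 16.

L* = 16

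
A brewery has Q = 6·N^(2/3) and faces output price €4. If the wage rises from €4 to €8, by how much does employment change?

ΔN = -56

From P·MP_N = w with MP_N = 4·N^(-1/3), the labor demand is N(w) = (16/w)^(3).
At w = 4: N = 64. At w = 8: N = 8.
ΔN = 8 − 64 = -56.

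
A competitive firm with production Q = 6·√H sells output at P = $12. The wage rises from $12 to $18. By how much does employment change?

From P·MP_H = w with MP_H = 3·H^(-1/2), the labor demand is H(w) = (36/w)^(2).
At w = 12: H = 9. At w = 18: H = 4.
ΔH = 4 − 9 = -5.

ΔH = -5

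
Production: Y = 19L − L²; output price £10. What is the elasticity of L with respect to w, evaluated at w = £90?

From P·MP_L = w with MP_L = 19 − 2L, labor demand is L(w) = (19 − w/10)/2.
dL/dw = −1/(20) = -0.05.
At w = 90, L = 5, so ε = (dL/dw)·(w/L) = (-0.05)·(90/5) = -0.9.

ε = -0.9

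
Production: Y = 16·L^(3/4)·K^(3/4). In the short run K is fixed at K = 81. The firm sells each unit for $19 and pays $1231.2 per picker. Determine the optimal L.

L* = 625

With K = 81, MP_L = (3/4)·16·L^(-1/4)·81^(3/4) = 324·L^(-1/4).
Profit maximization for a price taker requires P·MP_L = w: 19·324·L^(-1/4) = 1231.2.
So L^(-1/4) = 0.2, which gives L = 625.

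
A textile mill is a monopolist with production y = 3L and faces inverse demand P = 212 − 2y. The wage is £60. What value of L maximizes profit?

L* = 16

Marginal revenue from the inverse demand is MR = 212 − 4y.
The marginal product is MP_L = 3.
A monopolist hires until marginal revenue product equals the wage: MR·MP_L = w.
(212 − 12L)·3 = 60, so L = 16.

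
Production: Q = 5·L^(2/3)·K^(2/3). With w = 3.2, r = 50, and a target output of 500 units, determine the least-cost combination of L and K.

L* = 125, K* = 8

Cost minimization requires the marginal rate of technical substitution to equal the input-price ratio: MP_L/MP_K = w/r.
Here MP_L/MP_K = (2/3)·(K/L)/(2/3) = (K/L). Setting this equal to 3.2/50 = 0.064 gives K = 0.064L.
Substituting into Q = 500: 5·L^(2/3)·(0.064L)^(2/3) = 500.
Solving, L = 125 and K = 8.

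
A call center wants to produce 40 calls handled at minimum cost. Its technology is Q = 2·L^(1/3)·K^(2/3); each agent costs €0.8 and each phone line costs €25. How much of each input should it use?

Cost minimization requires the marginal rate of technical substitution to equal the input-price ratio: MP_L/MP_K = w/r.
Here MP_L/MP_K = (1/3)·(K/L)/(2/3) = 0.5·(K/L). Setting this equal to 0.8/25 = 0.032 gives K = 0.064L.
Substituting into Q = 40: 2·L^(1/3)·(0.064L)^(2/3) = 40.
Solving, L = 125 and K = 8.

L* = 125, K* = 8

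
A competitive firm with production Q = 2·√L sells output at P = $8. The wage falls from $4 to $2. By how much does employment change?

ΔL = 12

From P·MP_L = w with MP_L = L^(-1/2), the labor demand is L(w) = (8/w)^(2).
At w = 4: L = 4. At w = 2: L = 16.
ΔL = 16 − 4 = 12.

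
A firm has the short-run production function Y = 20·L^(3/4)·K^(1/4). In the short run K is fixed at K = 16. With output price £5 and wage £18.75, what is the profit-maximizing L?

With K = 16, MP_L = (3/4)·20·L^(-1/4)·16^(1/4) = 30·L^(-1/4).
Profit maximization for a price taker requires P·MP_L = w: 5·30·L^(-1/4) = 18.75.
So L^(-1/4) = 0.125, which gives L = 4096.

L* = 4096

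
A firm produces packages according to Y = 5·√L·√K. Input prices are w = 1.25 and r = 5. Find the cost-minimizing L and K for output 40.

Cost minimization requires the marginal rate of technical substitution to equal the input-price ratio: MP_L/MP_K = w/r.
Here MP_L/MP_K = (1/2)·(K/L)/(1/2) = (K/L). Setting this equal to 1.25/5 = 0.25 gives K = 0.25L.
Substituting into Y = 40: 5·L^(1/2)·(0.25L)^(1/2) = 40.
Solving, L = 16 and K = 4.

L* = 16, K* = 4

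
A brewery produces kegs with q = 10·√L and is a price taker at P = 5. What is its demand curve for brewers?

L(w) = 625/w²

MP_L = (1/2)·10·L^(-1/2) = 5·L^(-1/2).
Setting P·MP_L = w: 25·L^(-1/2) = w.
Solving for L: L^(-1/2) = w/25, so L = (25/w)^(2).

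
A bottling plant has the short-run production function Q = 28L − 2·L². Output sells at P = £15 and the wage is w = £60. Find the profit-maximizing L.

The marginal product of L is MP_L = 28 − 4L.
A price-taking firm hires until the value of the marginal product equals the wage: P·MP_L = w, so 15·(28 − 4L) = 60.
Then 28 − 4L = 4, giving L = 6.

L* = 6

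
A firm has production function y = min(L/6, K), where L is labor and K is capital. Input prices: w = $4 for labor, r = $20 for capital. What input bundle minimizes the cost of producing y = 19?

With a fixed-proportions technology, the cost-minimizing bundle uses no slack in either input: L/6 = K = y.
So L = 6·19 = 114 and K = 19.

L* = 114, K* = 19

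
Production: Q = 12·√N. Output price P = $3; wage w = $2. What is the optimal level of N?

MP_N = (1/2)·12·N^(-1/2) = 6·N^(-1/2).
Profit maximization for a price taker requires P·MP_N = w: 3·6·N^(-1/2) = 2.
So N^(-1/2) = 1/9, which gives N = 81.

N* = 81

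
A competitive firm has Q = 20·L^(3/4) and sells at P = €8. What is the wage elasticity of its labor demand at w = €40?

ε = -4

MP_L = (3/4)·20·L^(-1/4), so P·MP_L = w gives 120·L^(-1/4) = w.
Solving, L(w) = (120/w)^(4). This is a constant-elasticity form: L ∝ w^(−4), so ε = −4.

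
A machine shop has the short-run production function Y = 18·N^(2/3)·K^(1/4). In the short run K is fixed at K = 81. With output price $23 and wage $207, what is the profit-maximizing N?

With K = 81, MP_N = (2/3)·18·N^(-1/3)·81^(1/4) = 36·N^(-1/3).
Profit maximization for a price taker requires P·MP_N = w: 23·36·N^(-1/3) = 207.
So N^(-1/3) = 0.25, which gives N = 64.

N* = 64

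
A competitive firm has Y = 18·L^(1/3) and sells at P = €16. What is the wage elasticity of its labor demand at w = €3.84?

MP_L = (1/3)·18·L^(-2/3), so P·MP_L = w gives 96·L^(-2/3) = w.
Solving, L(w) = (96/w)^(3/2). This is a constant-elasticity form: L ∝ w^(−3/2), so ε = −3/2.

ε = -1.5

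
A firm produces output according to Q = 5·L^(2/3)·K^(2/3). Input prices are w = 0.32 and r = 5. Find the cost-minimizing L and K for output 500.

L* = 125, K* = 8

Cost minimization requires the marginal rate of technical substitution to equal the input-price ratio: MP_L/MP_K = w/r.
Here MP_L/MP_K = (2/3)·(K/L)/(2/3) = (K/L). Setting this equal to 0.32/5 = 0.064 gives K = 0.064L.
Substituting into Q = 500: 5·L^(2/3)·(0.064L)^(2/3) = 500.
Solving, L = 125 and K = 8.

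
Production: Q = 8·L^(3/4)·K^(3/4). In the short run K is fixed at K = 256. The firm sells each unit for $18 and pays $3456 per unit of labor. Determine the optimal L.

L* = 16

With K = 256, MP_L = (3/4)·8·L^(-1/4)·256^(3/4) = 384·L^(-1/4).
Profit maximization for a price taker requires P·MP_L = w: 18·384·L^(-1/4) = 3456.
So L^(-1/4) = 0.5, which gives L = 16.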